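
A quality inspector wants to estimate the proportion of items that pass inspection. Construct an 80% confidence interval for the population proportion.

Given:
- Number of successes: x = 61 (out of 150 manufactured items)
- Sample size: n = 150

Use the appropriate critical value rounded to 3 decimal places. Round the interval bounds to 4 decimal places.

Sample proportion: p̂ = 61/150 = 0.406667

Check conditions for normal approximation:
  np̂ = 61 ≥ 10 ✓
  n(1-p̂) = 89 ≥ 10 ✓

The sample is large enough, so use a z-interval (normal approximation) for the proportion.

For 80% confidence, z* = 1.282 (from standard normal table)

Standard error: SE = √(p̂(1-p̂)/n) = √(0.406667×0.593333/150) = 0.04010726

Margin of error: E = z* × SE = 1.282 × 0.04010726 = 0.051418

Z-interval: p̂ ± E = 0.406667 ± 0.051418 = (0.355249, 0.458084)

Rounded to 4 decimal places:

(0.3552, 0.4581)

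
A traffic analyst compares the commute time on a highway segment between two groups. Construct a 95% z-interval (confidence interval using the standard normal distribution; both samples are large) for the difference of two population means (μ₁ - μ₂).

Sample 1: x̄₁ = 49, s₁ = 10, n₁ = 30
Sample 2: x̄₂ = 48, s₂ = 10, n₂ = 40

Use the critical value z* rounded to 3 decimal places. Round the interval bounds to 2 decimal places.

Both samples are large (n₁ = 30 ≥ 30, n₂ = 40 ≥ 30), so a z-interval for the difference of means applies.

Point estimate: x̄₁ - x̄₂ = 49 - 48 = 1

Standard error: SE = √(s₁²/n₁ + s₂²/n₂)
= √(10²/30 + 10²/40)
= √(3.333333 + 2.500000)
= 2.415229

For 95% confidence, z* = 1.96 (from standard normal table)
Margin of error: E = z* × SE = 1.96 × 2.415229 = 4.7338

Z-interval: (x̄₁ - x̄₂) ± E = 1 ± 4.7338 = (-3.7338, 5.7338)

Rounded to 2 decimal places:

(-3.73, 5.73)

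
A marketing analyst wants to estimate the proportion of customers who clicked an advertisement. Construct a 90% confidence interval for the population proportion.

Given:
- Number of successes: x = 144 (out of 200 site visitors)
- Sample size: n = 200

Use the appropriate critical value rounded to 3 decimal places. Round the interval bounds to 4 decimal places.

Sample proportion: p̂ = 144/200 = 0.720000

Check conditions for normal approximation:
  np̂ = 144 ≥ 10 ✓
  n(1-p̂) = 56 ≥ 10 ✓

The sample is large enough, so use a z-interval (normal approximation) for the proportion.

For 90% confidence, z* = 1.645 (from standard normal table)

Standard error: SE = √(p̂(1-p̂)/n) = √(0.720000×0.280000/200) = 0.03174902

Margin of error: E = z* × SE = 1.645 × 0.03174902 = 0.052227

Z-interval: p̂ ± E = 0.720000 ± 0.052227 = (0.667773, 0.772227)

Rounded to 4 decimal places:

(0.6678, 0.7722)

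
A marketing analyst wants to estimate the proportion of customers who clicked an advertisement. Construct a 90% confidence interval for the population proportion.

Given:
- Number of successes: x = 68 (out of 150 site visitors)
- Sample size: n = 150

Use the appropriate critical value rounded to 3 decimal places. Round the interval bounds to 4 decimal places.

Sample proportion: p̂ = 68/150 = 0.453333

Check conditions for normal approximation:
  np̂ = 68 ≥ 10 ✓
  n(1-p̂) = 82 ≥ 10 ✓

The sample is large enough, so use a z-interval (normal approximation) for the proportion.

For 90% confidence, z* = 1.645 (from standard normal table)

Standard error: SE = √(p̂(1-p̂)/n) = √(0.453333×0.546667/150) = 0.04064663

Margin of error: E = z* × SE = 1.645 × 0.04064663 = 0.066864

Z-interval: p̂ ± E = 0.453333 ± 0.066864 = (0.386470, 0.520197)

Rounded to 4 decimal places:

(0.3865, 0.5202)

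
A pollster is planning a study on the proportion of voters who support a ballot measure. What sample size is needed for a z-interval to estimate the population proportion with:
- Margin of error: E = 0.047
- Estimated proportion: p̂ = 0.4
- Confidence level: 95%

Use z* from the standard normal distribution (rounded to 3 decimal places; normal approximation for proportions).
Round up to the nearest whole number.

Using z* for proportion z-interval (normal approximation).

For 95% confidence, z* = 1.96 (from standard normal table)

Sample size formula for proportion z-interval: n = z*²p̂(1-p̂)/E²

n = 1.96² × 0.4 × 0.6 / 0.047²
  = 3.8416 × 0.24 / 0.002209
  = 417.3762

Round up to the nearest whole number: n = 418

418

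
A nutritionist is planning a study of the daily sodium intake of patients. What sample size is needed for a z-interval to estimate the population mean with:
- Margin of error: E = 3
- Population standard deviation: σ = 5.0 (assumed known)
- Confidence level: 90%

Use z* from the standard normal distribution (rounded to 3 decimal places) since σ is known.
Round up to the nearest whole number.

Using z* since population σ is known (z-interval formula).

For 90% confidence, z* = 1.645 (from standard normal table)

Sample size formula for z-interval: n = (z*σ/E)²

n = (1.645 × 5.0 / 3)²
  = (2.741667)²
  = 7.5167

Round up to the nearest whole number: n = 8

8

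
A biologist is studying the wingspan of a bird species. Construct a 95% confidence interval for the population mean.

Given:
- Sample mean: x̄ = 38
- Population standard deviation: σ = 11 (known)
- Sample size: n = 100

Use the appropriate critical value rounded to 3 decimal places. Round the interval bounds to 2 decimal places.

The population standard deviation σ is known, so use a z-interval (standard normal critical value).

For 95% confidence, z* = 1.96 (from standard normal table)

Standard error: SE = σ/√n = 11/√100 = 1.100000

Margin of error: E = z* × SE = 1.96 × 1.100000 = 2.1560

Z-interval: x̄ ± E = 38 ± 2.1560 = (35.8440, 40.1560)

Rounded to 2 decimal places:

(35.84, 40.16)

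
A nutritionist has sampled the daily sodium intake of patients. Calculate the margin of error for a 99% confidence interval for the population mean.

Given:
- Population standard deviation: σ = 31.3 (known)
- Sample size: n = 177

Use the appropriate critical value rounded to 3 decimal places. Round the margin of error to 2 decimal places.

The population standard deviation σ is known, so use the z-interval margin of error formula.

For 99% confidence, z* = 2.576 (from standard normal table)

Margin of error formula for z-interval: E = z* × σ/√n

E = 2.576 × 31.3/√177
  = 2.576 × 2.352652
  = 6.0604

Rounded to 2 decimal places:

6.06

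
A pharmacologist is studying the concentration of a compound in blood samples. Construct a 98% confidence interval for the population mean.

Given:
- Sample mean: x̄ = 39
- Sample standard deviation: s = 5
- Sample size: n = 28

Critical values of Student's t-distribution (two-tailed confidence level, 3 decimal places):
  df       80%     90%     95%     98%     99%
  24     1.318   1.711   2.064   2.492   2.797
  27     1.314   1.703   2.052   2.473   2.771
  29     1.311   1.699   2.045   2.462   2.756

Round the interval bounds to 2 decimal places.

The population standard deviation σ is unknown (only the sample standard deviation s is given), so use a t-interval with df = n - 1 = 28 - 1 = 27.

For 98% confidence with df = 27, t* = 2.473 (from t-table)

Standard error: SE = s/√n = 5/√28 = 0.944911

Margin of error: E = t* × SE = 2.473 × 0.944911 = 2.3368

T-interval: x̄ ± E = 39 ± 2.3368 = (36.6632, 41.3368)

Rounded to 2 decimal places:

(36.66, 41.34)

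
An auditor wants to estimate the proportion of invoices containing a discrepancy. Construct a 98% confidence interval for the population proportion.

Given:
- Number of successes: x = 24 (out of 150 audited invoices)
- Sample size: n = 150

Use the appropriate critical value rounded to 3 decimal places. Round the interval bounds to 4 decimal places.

Sample proportion: p̂ = 24/150 = 0.160000

Check conditions for normal approximation:
  np̂ = 24 ≥ 10 ✓
  n(1-p̂) = 126 ≥ 10 ✓

The sample is large enough, so use a z-interval (normal approximation) for the proportion.

For 98% confidence, z* = 2.326 (from standard normal table)

Standard error: SE = √(p̂(1-p̂)/n) = √(0.160000×0.840000/150) = 0.02993326

Margin of error: E = z* × SE = 2.326 × 0.02993326 = 0.069625

Z-interval: p̂ ± E = 0.160000 ± 0.069625 = (0.090375, 0.229625)

Rounded to 4 decimal places:

(0.0904, 0.2296)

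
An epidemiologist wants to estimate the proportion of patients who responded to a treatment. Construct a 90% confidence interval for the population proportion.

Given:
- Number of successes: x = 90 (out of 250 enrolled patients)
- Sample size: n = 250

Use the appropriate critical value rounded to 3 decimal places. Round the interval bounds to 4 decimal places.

Sample proportion: p̂ = 90/250 = 0.360000

Check conditions for normal approximation:
  np̂ = 90 ≥ 10 ✓
  n(1-p̂) = 160 ≥ 10 ✓

The sample is large enough, so use a z-interval (normal approximation) for the proportion.

For 90% confidence, z* = 1.645 (from standard normal table)

Standard error: SE = √(p̂(1-p̂)/n) = √(0.360000×0.640000/250) = 0.03035787

Margin of error: E = z* × SE = 1.645 × 0.03035787 = 0.049939

Z-interval: p̂ ± E = 0.360000 ± 0.049939 = (0.310061, 0.409939)

Rounded to 4 decimal places:

(0.3101, 0.4099)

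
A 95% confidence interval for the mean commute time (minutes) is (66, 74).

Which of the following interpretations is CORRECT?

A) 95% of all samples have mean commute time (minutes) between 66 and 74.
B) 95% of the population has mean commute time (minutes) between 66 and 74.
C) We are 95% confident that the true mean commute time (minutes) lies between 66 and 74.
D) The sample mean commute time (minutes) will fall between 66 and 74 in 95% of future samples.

A confidence interval represents our confidence in the procedure, not a probability statement about the parameter.

Key concept: If we repeated this sampling process many times and computed a 95% CI each time, about 95% of those intervals would contain the true population parameter.

For this specific interval (66, 74):
- Midpoint (point estimate): 70
- Margin of error: 4

The correct interpretation is the one stating confidence that the true parameter lies in the interval — option C.

C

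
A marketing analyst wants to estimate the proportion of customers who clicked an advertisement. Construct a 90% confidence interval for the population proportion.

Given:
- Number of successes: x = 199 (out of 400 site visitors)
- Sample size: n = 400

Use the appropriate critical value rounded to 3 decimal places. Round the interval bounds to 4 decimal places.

Sample proportion: p̂ = 199/400 = 0.497500

Check conditions for normal approximation:
  np̂ = 199 ≥ 10 ✓
  n(1-p̂) = 201 ≥ 10 ✓

The sample is large enough, so use a z-interval (normal approximation) for the proportion.

For 90% confidence, z* = 1.645 (from standard normal table)

Standard error: SE = √(p̂(1-p̂)/n) = √(0.497500×0.502500/400) = 0.02499969

Margin of error: E = z* × SE = 1.645 × 0.02499969 = 0.041124

Z-interval: p̂ ± E = 0.497500 ± 0.041124 = (0.456376, 0.538624)

Rounded to 4 decimal places:

(0.4564, 0.5386)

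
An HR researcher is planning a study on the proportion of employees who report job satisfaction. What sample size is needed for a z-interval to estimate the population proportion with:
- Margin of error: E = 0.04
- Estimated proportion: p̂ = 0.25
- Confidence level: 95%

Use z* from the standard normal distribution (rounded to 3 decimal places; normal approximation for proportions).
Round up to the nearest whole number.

Using z* for proportion z-interval (normal approximation).

For 95% confidence, z* = 1.96 (from standard normal table)

Sample size formula for proportion z-interval: n = z*²p̂(1-p̂)/E²

n = 1.96² × 0.25 × 0.75 / 0.04²
  = 3.8416 × 0.1875 / 0.0016
  = 450.1875

Round up to the nearest whole number: n = 451

451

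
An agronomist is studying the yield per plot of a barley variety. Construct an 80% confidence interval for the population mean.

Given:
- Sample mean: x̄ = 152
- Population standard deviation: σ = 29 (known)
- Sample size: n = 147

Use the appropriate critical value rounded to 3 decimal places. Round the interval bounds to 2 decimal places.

The population standard deviation σ is known, so use a z-interval (standard normal critical value).

For 80% confidence, z* = 1.282 (from standard normal table)

Standard error: SE = σ/√n = 29/√147 = 2.391880

Margin of error: E = z* × SE = 1.282 × 2.391880 = 3.0664

Z-interval: x̄ ± E = 152 ± 3.0664 = (148.9336, 155.0664)

Rounded to 2 decimal places:

(148.93, 155.07)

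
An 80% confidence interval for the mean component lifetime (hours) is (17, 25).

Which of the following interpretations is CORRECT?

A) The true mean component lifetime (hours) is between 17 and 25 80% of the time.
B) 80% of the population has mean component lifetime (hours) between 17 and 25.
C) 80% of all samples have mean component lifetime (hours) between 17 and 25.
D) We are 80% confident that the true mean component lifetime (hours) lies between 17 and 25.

A confidence interval represents our confidence in the procedure, not a probability statement about the parameter.

Key concept: If we repeated this sampling process many times and computed an 80% CI each time, about 80% of those intervals would contain the true population parameter.

For this specific interval (17, 25):
- Midpoint (point estimate): 21
- Margin of error: 4

The correct interpretation is the one stating confidence that the true parameter lies in the interval — option D.

D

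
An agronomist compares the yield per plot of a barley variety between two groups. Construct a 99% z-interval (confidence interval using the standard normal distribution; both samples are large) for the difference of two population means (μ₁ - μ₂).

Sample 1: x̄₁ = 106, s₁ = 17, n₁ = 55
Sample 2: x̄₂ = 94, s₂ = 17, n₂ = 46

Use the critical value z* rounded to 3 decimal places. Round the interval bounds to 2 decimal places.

Both samples are large (n₁ = 55 ≥ 30, n₂ = 46 ≥ 30), so a z-interval for the difference of means applies.

Point estimate: x̄₁ - x̄₂ = 106 - 94 = 12

Standard error: SE = √(s₁²/n₁ + s₂²/n₂)
= √(17²/55 + 17²/46)
= √(5.254545 + 6.282609)
= 3.396639

For 99% confidence, z* = 2.576 (from standard normal table)
Margin of error: E = z* × SE = 2.576 × 3.396639 = 8.7497

Z-interval: (x̄₁ - x̄₂) ± E = 12 ± 8.7497 = (3.2503, 20.7497)

Rounded to 2 decimal places:

(3.25, 20.75)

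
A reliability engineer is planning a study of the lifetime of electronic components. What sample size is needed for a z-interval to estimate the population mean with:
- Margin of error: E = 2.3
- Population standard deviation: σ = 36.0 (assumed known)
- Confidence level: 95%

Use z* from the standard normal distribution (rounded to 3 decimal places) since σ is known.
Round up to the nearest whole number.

Using z* since population σ is known (z-interval formula).

For 95% confidence, z* = 1.96 (from standard normal table)

Sample size formula for z-interval: n = (z*σ/E)²

n = (1.96 × 36.0 / 2.3)²
  = (30.678261)²
  = 941.1557

Round up to the nearest whole number: n = 942

942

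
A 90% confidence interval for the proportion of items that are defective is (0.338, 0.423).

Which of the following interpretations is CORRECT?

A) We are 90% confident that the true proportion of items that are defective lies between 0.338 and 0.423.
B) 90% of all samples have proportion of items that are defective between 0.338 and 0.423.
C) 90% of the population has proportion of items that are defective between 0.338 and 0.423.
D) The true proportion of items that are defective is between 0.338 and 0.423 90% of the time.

A confidence interval represents our confidence in the procedure, not a probability statement about the parameter.

Key concept: If we repeated this sampling process many times and computed a 90% CI each time, about 90% of those intervals would contain the true population parameter.

For this specific interval (0.338, 0.423):
- Midpoint (point estimate): 0.3805
- Margin of error: 0.0425

The correct interpretation is the one stating confidence that the true parameter lies in the interval — option A.

A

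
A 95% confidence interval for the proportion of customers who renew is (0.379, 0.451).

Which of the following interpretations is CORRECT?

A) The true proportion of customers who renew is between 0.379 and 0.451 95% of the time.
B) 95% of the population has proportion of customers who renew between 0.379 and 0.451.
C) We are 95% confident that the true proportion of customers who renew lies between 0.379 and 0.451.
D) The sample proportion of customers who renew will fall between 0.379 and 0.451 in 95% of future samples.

A confidence interval represents our confidence in the procedure, not a probability statement about the parameter.

Key concept: If we repeated this sampling process many times and computed a 95% CI each time, about 95% of those intervals would contain the true population parameter.

For this specific interval (0.379, 0.451):
- Midpoint (point estimate): 0.415
- Margin of error: 0.036

The correct interpretation is the one stating confidence that the true parameter lies in the interval — option C.

C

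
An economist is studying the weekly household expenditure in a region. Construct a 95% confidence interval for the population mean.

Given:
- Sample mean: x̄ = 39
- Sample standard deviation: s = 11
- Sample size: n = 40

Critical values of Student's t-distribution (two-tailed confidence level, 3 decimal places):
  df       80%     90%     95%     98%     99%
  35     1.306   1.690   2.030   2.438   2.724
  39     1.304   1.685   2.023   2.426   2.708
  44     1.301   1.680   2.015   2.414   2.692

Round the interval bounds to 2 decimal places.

The population standard deviation σ is unknown (only the sample standard deviation s is given), so use a t-interval with df = n - 1 = 40 - 1 = 39.

For 95% confidence with df = 39, t* = 2.023 (from t-table)

Standard error: SE = s/√n = 11/√40 = 1.739253

Margin of error: E = t* × SE = 2.023 × 1.739253 = 3.5185

T-interval: x̄ ± E = 39 ± 3.5185 = (35.4815, 42.5185)

Rounded to 2 decimal places:

(35.48, 42.52)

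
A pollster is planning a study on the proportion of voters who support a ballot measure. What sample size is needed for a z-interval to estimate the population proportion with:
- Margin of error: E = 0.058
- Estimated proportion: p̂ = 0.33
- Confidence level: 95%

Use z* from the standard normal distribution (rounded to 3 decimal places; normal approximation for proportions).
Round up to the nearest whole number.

Using z* for proportion z-interval (normal approximation).

For 95% confidence, z* = 1.96 (from standard normal table)

Sample size formula for proportion z-interval: n = z*²p̂(1-p̂)/E²

n = 1.96² × 0.33 × 0.67 / 0.058²
  = 3.8416 × 0.2211 / 0.003364
  = 252.4904

Round up to the nearest whole number: n = 253

253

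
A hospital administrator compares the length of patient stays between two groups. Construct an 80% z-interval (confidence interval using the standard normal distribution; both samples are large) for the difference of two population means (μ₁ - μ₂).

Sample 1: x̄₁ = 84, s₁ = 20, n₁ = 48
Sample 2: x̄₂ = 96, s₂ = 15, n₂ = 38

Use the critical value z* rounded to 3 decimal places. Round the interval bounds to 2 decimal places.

Both samples are large (n₁ = 48 ≥ 30, n₂ = 38 ≥ 30), so a z-interval for the difference of means applies.

Point estimate: x̄₁ - x̄₂ = 84 - 96 = -12

Standard error: SE = √(s₁²/n₁ + s₂²/n₂)
= √(20²/48 + 15²/38)
= √(8.333333 + 5.921053)
= 3.775498

For 80% confidence, z* = 1.282 (from standard normal table)
Margin of error: E = z* × SE = 1.282 × 3.775498 = 4.8402

Z-interval: (x̄₁ - x̄₂) ± E = -12 ± 4.8402 = (-16.8402, -7.1598)

Rounded to 2 decimal places:

(-16.84, -7.16)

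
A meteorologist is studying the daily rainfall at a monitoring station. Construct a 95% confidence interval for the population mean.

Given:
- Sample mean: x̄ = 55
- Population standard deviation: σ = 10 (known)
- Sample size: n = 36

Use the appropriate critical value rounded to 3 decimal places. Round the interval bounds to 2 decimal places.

The population standard deviation σ is known, so use a z-interval (standard normal critical value).

For 95% confidence, z* = 1.96 (from standard normal table)

Standard error: SE = σ/√n = 10/√36 = 1.666667

Margin of error: E = z* × SE = 1.96 × 1.666667 = 3.2667

Z-interval: x̄ ± E = 55 ± 3.2667 = (51.7333, 58.2667)

Rounded to 2 decimal places:

(51.73, 58.27)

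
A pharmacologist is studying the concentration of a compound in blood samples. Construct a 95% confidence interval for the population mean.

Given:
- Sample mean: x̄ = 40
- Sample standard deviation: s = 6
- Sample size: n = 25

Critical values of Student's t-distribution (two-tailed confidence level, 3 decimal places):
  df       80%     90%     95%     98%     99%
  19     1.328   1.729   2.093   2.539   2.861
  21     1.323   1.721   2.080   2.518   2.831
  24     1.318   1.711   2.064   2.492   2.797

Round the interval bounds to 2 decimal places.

The population standard deviation σ is unknown (only the sample standard deviation s is given), so use a t-interval with df = n - 1 = 25 - 1 = 24.

For 95% confidence with df = 24, t* = 2.064 (from t-table)

Standard error: SE = s/√n = 6/√25 = 1.200000

Margin of error: E = t* × SE = 2.064 × 1.200000 = 2.4768

T-interval: x̄ ± E = 40 ± 2.4768 = (37.5232, 42.4768)

Rounded to 2 decimal places:

(37.52, 42.48)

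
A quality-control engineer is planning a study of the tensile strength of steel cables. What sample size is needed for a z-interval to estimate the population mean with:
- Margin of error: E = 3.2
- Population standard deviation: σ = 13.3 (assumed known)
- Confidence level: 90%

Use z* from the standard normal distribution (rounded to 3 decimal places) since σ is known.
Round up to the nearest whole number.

Using z* since population σ is known (z-interval formula).

For 90% confidence, z* = 1.645 (from standard normal table)

Sample size formula for z-interval: n = (z*σ/E)²

n = (1.645 × 13.3 / 3.2)²
  = (6.837031)²
  = 46.7450

Round up to the nearest whole number: n = 47

47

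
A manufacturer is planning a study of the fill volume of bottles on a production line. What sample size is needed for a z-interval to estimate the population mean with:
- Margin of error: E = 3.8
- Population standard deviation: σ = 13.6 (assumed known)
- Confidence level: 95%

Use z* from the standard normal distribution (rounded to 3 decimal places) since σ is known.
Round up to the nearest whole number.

Using z* since population σ is known (z-interval formula).

For 95% confidence, z* = 1.96 (from standard normal table)

Sample size formula for z-interval: n = (z*σ/E)²

n = (1.96 × 13.6 / 3.8)²
  = (7.014737)²
  = 49.2065

Round up to the nearest whole number: n = 50

50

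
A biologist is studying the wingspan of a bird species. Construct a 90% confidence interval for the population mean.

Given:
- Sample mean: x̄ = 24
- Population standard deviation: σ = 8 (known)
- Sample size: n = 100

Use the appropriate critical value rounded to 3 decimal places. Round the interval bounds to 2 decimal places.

The population standard deviation σ is known, so use a z-interval (standard normal critical value).

For 90% confidence, z* = 1.645 (from standard normal table)

Standard error: SE = σ/√n = 8/√100 = 0.800000

Margin of error: E = z* × SE = 1.645 × 0.800000 = 1.3160

Z-interval: x̄ ± E = 24 ± 1.3160 = (22.6840, 25.3160)

Rounded to 2 decimal places:

(22.68, 25.32)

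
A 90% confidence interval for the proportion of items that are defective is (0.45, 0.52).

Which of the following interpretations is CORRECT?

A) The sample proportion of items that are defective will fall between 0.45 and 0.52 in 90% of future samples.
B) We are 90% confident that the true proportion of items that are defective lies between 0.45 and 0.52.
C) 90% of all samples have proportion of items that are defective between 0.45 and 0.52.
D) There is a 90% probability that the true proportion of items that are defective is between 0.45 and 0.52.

A confidence interval represents our confidence in the procedure, not a probability statement about the parameter.

Key concept: If we repeated this sampling process many times and computed a 90% CI each time, about 90% of those intervals would contain the true population parameter.

For this specific interval (0.45, 0.52):
- Midpoint (point estimate): 0.485
- Margin of error: 0.035

The correct interpretation is the one stating confidence that the true parameter lies in the interval — option B.

B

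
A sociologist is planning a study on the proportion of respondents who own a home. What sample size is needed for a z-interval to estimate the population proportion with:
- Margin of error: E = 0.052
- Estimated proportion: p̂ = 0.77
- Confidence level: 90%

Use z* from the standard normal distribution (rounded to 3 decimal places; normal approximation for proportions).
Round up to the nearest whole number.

Using z* for proportion z-interval (normal approximation).

For 90% confidence, z* = 1.645 (from standard normal table)

Sample size formula for proportion z-interval: n = z*²p̂(1-p̂)/E²

n = 1.645² × 0.77 × 0.23 / 0.052²
  = 2.706025 × 0.1771 / 0.002704
  = 177.2326

Round up to the nearest whole number: n = 178

178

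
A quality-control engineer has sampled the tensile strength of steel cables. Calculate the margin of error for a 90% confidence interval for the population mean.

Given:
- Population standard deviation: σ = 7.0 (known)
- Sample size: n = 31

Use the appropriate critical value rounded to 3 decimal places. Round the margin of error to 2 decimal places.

The population standard deviation σ is known, so use the z-interval margin of error formula.

For 90% confidence, z* = 1.645 (from standard normal table)

Margin of error formula for z-interval: E = z* × σ/√n

E = 1.645 × 7.0/√31
  = 1.645 × 1.257237
  = 2.0682

Rounded to 2 decimal places:

2.07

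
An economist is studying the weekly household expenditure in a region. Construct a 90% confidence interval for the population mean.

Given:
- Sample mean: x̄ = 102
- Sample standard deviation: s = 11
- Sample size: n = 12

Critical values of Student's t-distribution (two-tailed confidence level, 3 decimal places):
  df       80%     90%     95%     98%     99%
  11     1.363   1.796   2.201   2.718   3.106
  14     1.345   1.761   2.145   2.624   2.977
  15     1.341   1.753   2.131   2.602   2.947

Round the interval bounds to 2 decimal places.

The population standard deviation σ is unknown (only the sample standard deviation s is given), so use a t-interval with df = n - 1 = 12 - 1 = 11.

For 90% confidence with df = 11, t* = 1.796 (from t-table)

Standard error: SE = s/√n = 11/√12 = 3.175426

Margin of error: E = t* × SE = 1.796 × 3.175426 = 5.7031

T-interval: x̄ ± E = 102 ± 5.7031 = (96.2969, 107.7031)

Rounded to 2 decimal places:

(96.30, 107.70)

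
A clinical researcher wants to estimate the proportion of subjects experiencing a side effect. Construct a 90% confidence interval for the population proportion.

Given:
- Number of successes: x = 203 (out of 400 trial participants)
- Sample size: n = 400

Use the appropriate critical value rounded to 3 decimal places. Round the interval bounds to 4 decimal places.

Sample proportion: p̂ = 203/400 = 0.507500

Check conditions for normal approximation:
  np̂ = 203 ≥ 10 ✓
  n(1-p̂) = 197 ≥ 10 ✓

The sample is large enough, so use a z-interval (normal approximation) for the proportion.

For 90% confidence, z* = 1.645 (from standard normal table)

Standard error: SE = √(p̂(1-p̂)/n) = √(0.507500×0.492500/400) = 0.02499719

Margin of error: E = z* × SE = 1.645 × 0.02499719 = 0.041120

Z-interval: p̂ ± E = 0.507500 ± 0.041120 = (0.466380, 0.548620)

Rounded to 4 decimal places:

(0.4664, 0.5486)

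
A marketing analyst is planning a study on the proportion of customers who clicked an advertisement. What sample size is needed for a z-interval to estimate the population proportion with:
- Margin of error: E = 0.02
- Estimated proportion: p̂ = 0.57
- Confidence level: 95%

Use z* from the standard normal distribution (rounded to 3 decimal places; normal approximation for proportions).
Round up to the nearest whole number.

Using z* for proportion z-interval (normal approximation).

For 95% confidence, z* = 1.96 (from standard normal table)

Sample size formula for proportion z-interval: n = z*²p̂(1-p̂)/E²

n = 1.96² × 0.57 × 0.43 / 0.02²
  = 3.8416 × 0.2451 / 0.0004
  = 2353.9404

Round up to the nearest whole number: n = 2354

2354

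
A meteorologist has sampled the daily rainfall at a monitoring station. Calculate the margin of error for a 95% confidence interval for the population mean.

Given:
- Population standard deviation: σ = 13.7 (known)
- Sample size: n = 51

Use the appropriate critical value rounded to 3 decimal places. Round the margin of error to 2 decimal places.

The population standard deviation σ is known, so use the z-interval margin of error formula.

For 95% confidence, z* = 1.96 (from standard normal table)

Margin of error formula for z-interval: E = z* × σ/√n

E = 1.96 × 13.7/√51
  = 1.96 × 1.918384
  = 3.7600

Rounded to 2 decimal places:

3.76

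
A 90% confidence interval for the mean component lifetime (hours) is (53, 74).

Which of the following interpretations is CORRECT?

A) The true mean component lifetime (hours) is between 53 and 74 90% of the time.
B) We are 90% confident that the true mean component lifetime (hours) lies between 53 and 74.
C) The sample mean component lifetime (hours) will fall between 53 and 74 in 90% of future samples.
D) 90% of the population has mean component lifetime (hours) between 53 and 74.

A confidence interval represents our confidence in the procedure, not a probability statement about the parameter.

Key concept: If we repeated this sampling process many times and computed a 90% CI each time, about 90% of those intervals would contain the true population parameter.

For this specific interval (53, 74):
- Midpoint (point estimate): 63.5
- Margin of error: 10.5

The correct interpretation is the one stating confidence that the true parameter lies in the interval — option B.

B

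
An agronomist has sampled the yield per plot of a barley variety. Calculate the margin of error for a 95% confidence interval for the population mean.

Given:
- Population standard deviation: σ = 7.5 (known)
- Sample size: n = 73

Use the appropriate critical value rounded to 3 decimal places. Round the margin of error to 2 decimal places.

The population standard deviation σ is known, so use the z-interval margin of error formula.

For 95% confidence, z* = 1.96 (from standard normal table)

Margin of error formula for z-interval: E = z* × σ/√n

E = 1.96 × 7.5/√73
  = 1.96 × 0.877809
  = 1.7205

Rounded to 2 decimal places:

1.72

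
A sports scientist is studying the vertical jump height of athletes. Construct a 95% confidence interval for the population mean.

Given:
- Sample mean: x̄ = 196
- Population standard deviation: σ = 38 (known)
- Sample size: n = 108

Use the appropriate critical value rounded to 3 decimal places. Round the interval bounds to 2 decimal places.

The population standard deviation σ is known, so use a z-interval (standard normal critical value).

For 95% confidence, z* = 1.96 (from standard normal table)

Standard error: SE = σ/√n = 38/√108 = 3.656552

Margin of error: E = z* × SE = 1.96 × 3.656552 = 7.1668

Z-interval: x̄ ± E = 196 ± 7.1668 = (188.8332, 203.1668)

Rounded to 2 decimal places:

(188.83, 203.17)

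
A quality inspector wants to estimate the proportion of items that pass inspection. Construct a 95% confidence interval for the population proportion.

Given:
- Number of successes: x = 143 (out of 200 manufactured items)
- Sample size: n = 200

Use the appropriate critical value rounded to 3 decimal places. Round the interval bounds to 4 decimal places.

Sample proportion: p̂ = 143/200 = 0.715000

Check conditions for normal approximation:
  np̂ = 143 ≥ 10 ✓
  n(1-p̂) = 57 ≥ 10 ✓

The sample is large enough, so use a z-interval (normal approximation) for the proportion.

For 95% confidence, z* = 1.96 (from standard normal table)

Standard error: SE = √(p̂(1-p̂)/n) = √(0.715000×0.285000/200) = 0.03191982

Margin of error: E = z* × SE = 1.96 × 0.03191982 = 0.062563

Z-interval: p̂ ± E = 0.715000 ± 0.062563 = (0.652437, 0.777563)

Rounded to 4 decimal places:

(0.6524, 0.7776)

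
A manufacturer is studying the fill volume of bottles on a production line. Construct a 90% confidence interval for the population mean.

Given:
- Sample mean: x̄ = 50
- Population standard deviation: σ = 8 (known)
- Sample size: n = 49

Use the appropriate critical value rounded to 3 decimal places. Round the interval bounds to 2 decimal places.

The population standard deviation σ is known, so use a z-interval (standard normal critical value).

For 90% confidence, z* = 1.645 (from standard normal table)

Standard error: SE = σ/√n = 8/√49 = 1.142857

Margin of error: E = z* × SE = 1.645 × 1.142857 = 1.8800

Z-interval: x̄ ± E = 50 ± 1.8800 = (48.1200, 51.8800)

Rounded to 2 decimal places:

(48.12, 51.88)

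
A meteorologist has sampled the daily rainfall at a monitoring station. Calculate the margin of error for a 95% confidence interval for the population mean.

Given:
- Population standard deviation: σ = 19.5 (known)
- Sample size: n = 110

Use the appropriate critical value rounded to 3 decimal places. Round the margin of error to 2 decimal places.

The population standard deviation σ is known, so use the z-interval margin of error formula.

For 95% confidence, z* = 1.96 (from standard normal table)

Margin of error formula for z-interval: E = z* × σ/√n

E = 1.96 × 19.5/√110
  = 1.96 × 1.859252
  = 3.6441

Rounded to 2 decimal places:

3.64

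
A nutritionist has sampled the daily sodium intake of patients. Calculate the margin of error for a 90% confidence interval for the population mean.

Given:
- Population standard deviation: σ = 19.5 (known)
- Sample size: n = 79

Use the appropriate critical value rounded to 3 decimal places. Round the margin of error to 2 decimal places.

The population standard deviation σ is known, so use the z-interval margin of error formula.

For 90% confidence, z* = 1.645 (from standard normal table)

Margin of error formula for z-interval: E = z* × σ/√n

E = 1.645 × 19.5/√79
  = 1.645 × 2.193921
  = 3.6090

Rounded to 2 decimal places:

3.61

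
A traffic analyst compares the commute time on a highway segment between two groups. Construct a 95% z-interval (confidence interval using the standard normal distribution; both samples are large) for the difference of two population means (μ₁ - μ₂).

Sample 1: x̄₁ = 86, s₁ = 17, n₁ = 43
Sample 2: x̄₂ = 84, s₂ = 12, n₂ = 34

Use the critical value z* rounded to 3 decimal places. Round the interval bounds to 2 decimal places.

Both samples are large (n₁ = 43 ≥ 30, n₂ = 34 ≥ 30), so a z-interval for the difference of means applies.

Point estimate: x̄₁ - x̄₂ = 86 - 84 = 2

Standard error: SE = √(s₁²/n₁ + s₂²/n₂)
= √(17²/43 + 12²/34)
= √(6.720930 + 4.235294)
= 3.310019

For 95% confidence, z* = 1.96 (from standard normal table)
Margin of error: E = z* × SE = 1.96 × 3.310019 = 6.4876

Z-interval: (x̄₁ - x̄₂) ± E = 2 ± 6.4876 = (-4.4876, 8.4876)

Rounded to 2 decimal places:

(-4.49, 8.49)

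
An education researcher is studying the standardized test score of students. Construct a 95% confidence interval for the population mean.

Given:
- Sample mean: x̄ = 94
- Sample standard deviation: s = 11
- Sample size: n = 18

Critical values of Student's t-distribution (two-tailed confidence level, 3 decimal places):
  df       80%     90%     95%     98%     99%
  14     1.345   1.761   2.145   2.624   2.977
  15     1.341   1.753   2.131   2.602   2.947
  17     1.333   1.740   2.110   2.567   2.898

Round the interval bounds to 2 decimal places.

The population standard deviation σ is unknown (only the sample standard deviation s is given), so use a t-interval with df = n - 1 = 18 - 1 = 17.

For 95% confidence with df = 17, t* = 2.110 (from t-table)

Standard error: SE = s/√n = 11/√18 = 2.592725

Margin of error: E = t* × SE = 2.110 × 2.592725 = 5.4706

T-interval: x̄ ± E = 94 ± 5.4706 = (88.5294, 99.4706)

Rounded to 2 decimal places:

(88.53, 99.47)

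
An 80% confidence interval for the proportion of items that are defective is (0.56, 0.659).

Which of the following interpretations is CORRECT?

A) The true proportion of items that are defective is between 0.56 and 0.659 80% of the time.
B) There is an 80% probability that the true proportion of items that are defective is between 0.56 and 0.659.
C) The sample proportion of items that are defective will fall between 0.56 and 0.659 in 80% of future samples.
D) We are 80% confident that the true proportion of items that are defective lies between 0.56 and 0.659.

A confidence interval represents our confidence in the procedure, not a probability statement about the parameter.

Key concept: If we repeated this sampling process many times and computed an 80% CI each time, about 80% of those intervals would contain the true population parameter.

For this specific interval (0.56, 0.659):
- Midpoint (point estimate): 0.6095
- Margin of error: 0.0495

The correct interpretation is the one stating confidence that the true parameter lies in the interval — option D.

D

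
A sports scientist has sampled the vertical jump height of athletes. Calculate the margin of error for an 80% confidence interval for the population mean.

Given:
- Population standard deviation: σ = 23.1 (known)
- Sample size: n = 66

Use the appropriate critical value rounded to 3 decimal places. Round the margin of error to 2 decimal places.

The population standard deviation σ is known, so use the z-interval margin of error formula.

For 80% confidence, z* = 1.282 (from standard normal table)

Margin of error formula for z-interval: E = z* × σ/√n

E = 1.282 × 23.1/√66
  = 1.282 × 2.843413
  = 3.6453

Rounded to 2 decimal places:

3.65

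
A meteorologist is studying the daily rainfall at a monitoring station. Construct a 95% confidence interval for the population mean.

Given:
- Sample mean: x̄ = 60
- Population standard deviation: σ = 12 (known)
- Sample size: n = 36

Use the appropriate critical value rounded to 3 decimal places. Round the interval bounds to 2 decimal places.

The population standard deviation σ is known, so use a z-interval (standard normal critical value).

For 95% confidence, z* = 1.96 (from standard normal table)

Standard error: SE = σ/√n = 12/√36 = 2.000000

Margin of error: E = z* × SE = 1.96 × 2.000000 = 3.9200

Z-interval: x̄ ± E = 60 ± 3.9200 = (56.0800, 63.9200)

Rounded to 2 decimal places:

(56.08, 63.92)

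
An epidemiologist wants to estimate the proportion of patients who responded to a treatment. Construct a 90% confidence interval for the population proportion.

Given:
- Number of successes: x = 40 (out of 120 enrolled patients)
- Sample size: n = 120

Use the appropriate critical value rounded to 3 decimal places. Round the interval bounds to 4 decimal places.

Sample proportion: p̂ = 40/120 = 0.333333

Check conditions for normal approximation:
  np̂ = 40 ≥ 10 ✓
  n(1-p̂) = 80 ≥ 10 ✓

The sample is large enough, so use a z-interval (normal approximation) for the proportion.

For 90% confidence, z* = 1.645 (from standard normal table)

Standard error: SE = √(p̂(1-p̂)/n) = √(0.333333×0.666667/120) = 0.04303315

Margin of error: E = z* × SE = 1.645 × 0.04303315 = 0.070790

Z-interval: p̂ ± E = 0.333333 ± 0.070790 = (0.262544, 0.404123)

Rounded to 4 decimal places:

(0.2625, 0.4041)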